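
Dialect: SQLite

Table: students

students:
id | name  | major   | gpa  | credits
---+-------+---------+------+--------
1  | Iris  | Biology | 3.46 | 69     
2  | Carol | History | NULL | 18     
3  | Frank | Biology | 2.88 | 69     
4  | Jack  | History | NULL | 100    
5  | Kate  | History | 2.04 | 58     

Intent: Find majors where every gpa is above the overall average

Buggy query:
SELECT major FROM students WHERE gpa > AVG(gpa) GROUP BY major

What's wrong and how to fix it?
Bug: AVG() is an aggregate; it can't sit directly in WHERE

Fix: Use a subquery for AVG and a HAVING MIN(...) filter so the condition holds for every row in the group

Corrected query:
SELECT major FROM students GROUP BY major HAVING MIN(gpa) > (SELECT AVG(gpa) FROM students)

Result:
major  
-------
Biology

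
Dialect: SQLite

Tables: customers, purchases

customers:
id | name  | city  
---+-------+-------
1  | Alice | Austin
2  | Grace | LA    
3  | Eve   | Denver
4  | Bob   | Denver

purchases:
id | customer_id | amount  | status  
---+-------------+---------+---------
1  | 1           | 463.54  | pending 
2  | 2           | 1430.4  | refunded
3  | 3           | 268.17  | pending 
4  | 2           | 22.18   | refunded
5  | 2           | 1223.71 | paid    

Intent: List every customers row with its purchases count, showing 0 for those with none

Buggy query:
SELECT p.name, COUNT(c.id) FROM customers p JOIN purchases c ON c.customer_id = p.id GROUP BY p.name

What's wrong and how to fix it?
Bug: An inner join excludes parents with zero children

Fix: Use LEFT JOIN so parents without children still appear (COUNT(c.id) gives 0)

Corrected query:
SELECT p.name, COUNT(c.id) FROM customers p LEFT JOIN purchases c ON c.customer_id = p.id GROUP BY p.name

Result:
name  | COUNT(c.id)
------+------------
Alice | 1          
Bob   | 0          
Eve   | 1          
Grace | 3          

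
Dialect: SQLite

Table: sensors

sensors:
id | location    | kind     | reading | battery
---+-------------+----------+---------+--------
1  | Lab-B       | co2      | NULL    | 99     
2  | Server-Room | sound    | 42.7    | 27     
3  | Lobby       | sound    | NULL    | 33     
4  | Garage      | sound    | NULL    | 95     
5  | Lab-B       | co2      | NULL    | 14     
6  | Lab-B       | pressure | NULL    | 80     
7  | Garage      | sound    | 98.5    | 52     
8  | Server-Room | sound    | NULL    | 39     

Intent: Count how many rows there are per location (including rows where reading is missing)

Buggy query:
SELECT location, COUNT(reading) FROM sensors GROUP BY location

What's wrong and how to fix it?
Bug: COUNT(column) counts non-NULL values only; rows with NULL reading aren't counted

Fix: Use COUNT(*) to count all rows regardless of NULL

Corrected query:
SELECT location, COUNT(*) FROM sensors GROUP BY location

Result:
location    | COUNT(*)
------------+---------
Garage      | 2       
Lab-B       | 3       
Lobby       | 1       
Server-Room | 2       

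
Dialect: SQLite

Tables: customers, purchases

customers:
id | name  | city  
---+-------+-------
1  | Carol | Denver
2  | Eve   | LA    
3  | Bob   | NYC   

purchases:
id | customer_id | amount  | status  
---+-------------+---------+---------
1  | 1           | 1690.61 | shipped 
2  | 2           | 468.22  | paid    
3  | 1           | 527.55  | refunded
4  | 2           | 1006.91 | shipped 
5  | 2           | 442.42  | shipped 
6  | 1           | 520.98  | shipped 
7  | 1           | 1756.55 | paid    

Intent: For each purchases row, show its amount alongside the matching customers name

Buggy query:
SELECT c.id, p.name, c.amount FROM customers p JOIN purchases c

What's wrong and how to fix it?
Bug: Missing join condition: each purchases row is matched to all customers rows instead of just its own

Fix: Add ON c.customer_id = p.id to the JOIN

Corrected query:
SELECT c.id, p.name, c.amount FROM customers p JOIN purchases c ON c.customer_id = p.id

Result:
id | name  | amount 
---+-------+--------
1  | Carol | 1690.61
2  | Eve   | 468.22 
3  | Carol | 527.55 
4  | Eve   | 1006.91
5  | Eve   | 442.42 
6  | Carol | 520.98 
7  | Carol | 1756.55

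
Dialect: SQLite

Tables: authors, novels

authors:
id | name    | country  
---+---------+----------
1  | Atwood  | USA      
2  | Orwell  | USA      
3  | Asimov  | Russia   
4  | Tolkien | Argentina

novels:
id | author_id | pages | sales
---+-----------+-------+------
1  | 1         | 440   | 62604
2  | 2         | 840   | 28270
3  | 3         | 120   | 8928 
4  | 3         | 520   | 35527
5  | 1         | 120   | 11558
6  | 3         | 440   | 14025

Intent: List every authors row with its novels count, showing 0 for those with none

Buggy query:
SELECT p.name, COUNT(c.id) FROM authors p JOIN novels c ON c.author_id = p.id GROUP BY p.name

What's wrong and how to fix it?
Bug: An inner join excludes parents with zero children

Fix: Use LEFT JOIN so parents without children still appear (COUNT(c.id) gives 0)

Corrected query:
SELECT p.name, COUNT(c.id) FROM authors p LEFT JOIN novels c ON c.author_id = p.id GROUP BY p.name

Result:
name    | COUNT(c.id)
--------+------------
Asimov  | 3          
Atwood  | 2          
Orwell  | 1          
Tolkien | 0          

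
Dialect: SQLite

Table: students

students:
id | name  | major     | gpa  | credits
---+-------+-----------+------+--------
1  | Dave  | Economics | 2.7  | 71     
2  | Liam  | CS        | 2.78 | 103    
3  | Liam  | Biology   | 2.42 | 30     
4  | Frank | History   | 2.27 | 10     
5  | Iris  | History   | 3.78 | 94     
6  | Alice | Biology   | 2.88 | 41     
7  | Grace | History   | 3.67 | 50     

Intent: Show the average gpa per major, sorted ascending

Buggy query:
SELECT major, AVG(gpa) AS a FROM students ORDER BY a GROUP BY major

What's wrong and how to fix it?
Bug: GROUP BY must precede ORDER BY

Fix: Move ORDER BY to the end, after GROUP BY

Corrected query:
SELECT major, AVG(gpa) AS a FROM students GROUP BY major ORDER BY a

Result:
major     | a   
----------+-----
Biology   | 2.65
Economics | 2.7 
CS        | 2.78
History   | 3.24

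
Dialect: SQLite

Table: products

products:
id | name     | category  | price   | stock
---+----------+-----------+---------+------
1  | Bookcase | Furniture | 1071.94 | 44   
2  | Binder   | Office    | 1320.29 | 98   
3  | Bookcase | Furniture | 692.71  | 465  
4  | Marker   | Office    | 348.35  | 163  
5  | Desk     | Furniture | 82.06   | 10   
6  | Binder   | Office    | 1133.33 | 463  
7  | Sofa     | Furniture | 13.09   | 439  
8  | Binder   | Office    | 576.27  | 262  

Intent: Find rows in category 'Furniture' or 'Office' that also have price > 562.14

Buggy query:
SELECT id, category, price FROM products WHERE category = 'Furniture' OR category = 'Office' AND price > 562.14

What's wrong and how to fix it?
Bug: AND binds tighter than OR, so this parses as category = 'Furniture' OR (category = 'Office' AND price > 562.14)

Fix: Group the OR with parentheses (or use IN), then AND the threshold

Corrected query:
SELECT id, category, price FROM products WHERE (category = 'Furniture' OR category = 'Office') AND price > 562.14

Result:
id | category  | price  
---+-----------+--------
1  | Furniture | 1071.94
2  | Office    | 1320.29
3  | Furniture | 692.71 
6  | Office    | 1133.33
8  | Office    | 576.27 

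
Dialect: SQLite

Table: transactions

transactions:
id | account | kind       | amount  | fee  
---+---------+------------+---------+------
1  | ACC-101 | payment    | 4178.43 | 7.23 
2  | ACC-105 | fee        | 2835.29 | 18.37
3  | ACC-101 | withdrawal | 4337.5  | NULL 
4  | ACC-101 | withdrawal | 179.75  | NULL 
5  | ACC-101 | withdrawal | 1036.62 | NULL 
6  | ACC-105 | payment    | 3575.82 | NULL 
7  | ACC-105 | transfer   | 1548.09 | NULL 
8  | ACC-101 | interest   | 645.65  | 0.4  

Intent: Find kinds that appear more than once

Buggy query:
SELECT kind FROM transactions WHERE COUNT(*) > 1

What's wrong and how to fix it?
Bug: WHERE can't reference COUNT(*); aggregates are computed after WHERE

Fix: Group first, then use HAVING for the count condition

Corrected query:
SELECT kind FROM transactions GROUP BY kind HAVING COUNT(*) > 1

Result:
kind      
----------
payment   
withdrawal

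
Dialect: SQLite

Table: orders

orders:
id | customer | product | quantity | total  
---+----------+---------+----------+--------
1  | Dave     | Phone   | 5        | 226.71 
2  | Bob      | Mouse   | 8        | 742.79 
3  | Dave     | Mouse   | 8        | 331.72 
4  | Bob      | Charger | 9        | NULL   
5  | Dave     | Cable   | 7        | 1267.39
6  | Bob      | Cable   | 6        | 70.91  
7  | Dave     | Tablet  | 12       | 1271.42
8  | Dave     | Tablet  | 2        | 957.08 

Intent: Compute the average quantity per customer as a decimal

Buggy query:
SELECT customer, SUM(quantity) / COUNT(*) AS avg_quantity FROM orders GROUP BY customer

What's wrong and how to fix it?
Bug: SUM(quantity) and COUNT(*) are both integers; the division truncates the fractional part

Fix: Cast one side to REAL so the division keeps the fractional part

Corrected query:
SELECT customer, SUM(quantity) * 1.0 / COUNT(*) AS avg_quantity FROM orders GROUP BY customer

Result:
customer | avg_quantity
---------+-------------
Bob      | 7.666667    
Dave     | 6.8         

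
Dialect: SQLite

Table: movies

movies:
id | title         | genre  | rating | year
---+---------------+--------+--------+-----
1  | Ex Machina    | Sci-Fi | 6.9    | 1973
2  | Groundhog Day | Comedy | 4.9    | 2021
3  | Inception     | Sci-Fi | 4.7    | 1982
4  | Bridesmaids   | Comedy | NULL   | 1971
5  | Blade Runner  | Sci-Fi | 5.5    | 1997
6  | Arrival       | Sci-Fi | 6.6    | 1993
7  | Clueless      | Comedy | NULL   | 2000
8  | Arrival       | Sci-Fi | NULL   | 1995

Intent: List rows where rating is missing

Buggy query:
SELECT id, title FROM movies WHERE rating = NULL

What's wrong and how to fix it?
Bug: Comparing to NULL with '=' never matches; NULL = NULL is unknown, not true

Fix: Replace '= NULL' with 'IS NULL'

Corrected query:
SELECT id, title FROM movies WHERE rating IS NULL

Result:
id | title      
---+------------
4  | Bridesmaids
7  | Clueless   
8  | Arrival    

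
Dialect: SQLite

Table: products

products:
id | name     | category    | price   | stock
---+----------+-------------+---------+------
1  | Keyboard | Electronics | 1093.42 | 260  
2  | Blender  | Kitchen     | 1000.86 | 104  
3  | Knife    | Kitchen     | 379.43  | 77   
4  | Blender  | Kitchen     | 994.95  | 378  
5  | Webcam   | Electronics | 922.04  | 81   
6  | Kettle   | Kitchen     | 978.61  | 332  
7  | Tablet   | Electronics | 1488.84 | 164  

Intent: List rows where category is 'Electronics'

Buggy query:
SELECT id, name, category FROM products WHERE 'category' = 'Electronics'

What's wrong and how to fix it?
Bug: 'category' in single quotes is a string literal, not the column; the comparison is literal-vs-literal and never true

Fix: Reference the column as category without single quotes

Corrected query:
SELECT id, name, category FROM products WHERE category = 'Electronics'

Result:
id | name     | category   
---+----------+------------
1  | Keyboard | Electronics
5  | Webcam   | Electronics
7  | Tablet   | Electronics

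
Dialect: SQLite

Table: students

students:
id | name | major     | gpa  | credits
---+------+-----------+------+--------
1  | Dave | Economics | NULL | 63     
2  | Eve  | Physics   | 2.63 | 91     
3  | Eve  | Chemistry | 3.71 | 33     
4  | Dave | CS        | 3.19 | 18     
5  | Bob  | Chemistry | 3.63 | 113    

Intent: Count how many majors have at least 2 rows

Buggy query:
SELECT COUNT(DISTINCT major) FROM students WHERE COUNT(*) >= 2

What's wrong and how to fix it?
Bug: WHERE filters individual rows, not groups, so a group-level COUNT is invalid there

Fix: Use a subquery that GROUPs and filters with HAVING, then count its rows

Corrected query:
SELECT COUNT(*) FROM (SELECT major FROM students GROUP BY major HAVING COUNT(*) >= 2)

Result:
COUNT(*)
--------
1       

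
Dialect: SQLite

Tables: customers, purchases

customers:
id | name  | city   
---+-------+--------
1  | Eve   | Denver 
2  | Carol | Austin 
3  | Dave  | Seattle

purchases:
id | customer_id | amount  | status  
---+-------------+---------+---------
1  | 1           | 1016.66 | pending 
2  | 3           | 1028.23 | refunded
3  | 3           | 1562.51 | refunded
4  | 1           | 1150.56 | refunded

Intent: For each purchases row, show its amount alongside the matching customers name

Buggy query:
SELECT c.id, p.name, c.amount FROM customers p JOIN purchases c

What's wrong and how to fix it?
Bug: Missing join condition: each purchases row is matched to all customers rows instead of just its own

Fix: Add ON c.customer_id = p.id to the JOIN

Corrected query:
SELECT c.id, p.name, c.amount FROM customers p JOIN purchases c ON c.customer_id = p.id

Result:
id | name | amount 
---+------+--------
1  | Eve  | 1016.66
2  | Dave | 1028.23
3  | Dave | 1562.51
4  | Eve  | 1150.56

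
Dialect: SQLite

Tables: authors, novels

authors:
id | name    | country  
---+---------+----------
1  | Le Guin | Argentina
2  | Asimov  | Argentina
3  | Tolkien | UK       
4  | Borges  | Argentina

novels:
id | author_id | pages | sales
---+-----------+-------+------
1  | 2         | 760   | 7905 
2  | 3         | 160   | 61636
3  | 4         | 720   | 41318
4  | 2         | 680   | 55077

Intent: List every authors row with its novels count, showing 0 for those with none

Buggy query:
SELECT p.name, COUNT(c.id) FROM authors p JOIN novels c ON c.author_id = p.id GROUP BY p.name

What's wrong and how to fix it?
Bug: An inner join excludes parents with zero children

Fix: Switch to LEFT JOIN to retain unmatched parent rows

Corrected query:
SELECT p.name, COUNT(c.id) FROM authors p LEFT JOIN novels c ON c.author_id = p.id GROUP BY p.name

Result:
name    | COUNT(c.id)
--------+------------
Asimov  | 2          
Borges  | 1          
Le Guin | 0          
Tolkien | 1          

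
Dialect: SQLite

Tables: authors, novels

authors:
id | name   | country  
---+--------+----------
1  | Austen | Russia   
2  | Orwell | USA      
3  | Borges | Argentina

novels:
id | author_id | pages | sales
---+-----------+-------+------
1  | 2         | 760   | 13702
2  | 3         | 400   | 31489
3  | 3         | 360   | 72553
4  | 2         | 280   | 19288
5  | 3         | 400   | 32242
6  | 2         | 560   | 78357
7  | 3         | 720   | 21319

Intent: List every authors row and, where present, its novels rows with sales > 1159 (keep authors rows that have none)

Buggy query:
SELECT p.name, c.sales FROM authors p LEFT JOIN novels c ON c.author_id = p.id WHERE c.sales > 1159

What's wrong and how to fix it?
Bug: Filtering c.sales in WHERE discards the NULL rows produced by LEFT JOIN, turning it into an inner join

Fix: Put 'c.sales > 1159' in the JOIN's ON clause instead of WHERE

Corrected query:
SELECT p.name, c.sales FROM authors p LEFT JOIN novels c ON c.author_id = p.id AND c.sales > 1159

Result:
name   | sales
-------+------
Austen | NULL 
Orwell | 13702
Orwell | 19288
Orwell | 78357
Borges | 21319
Borges | 31489
Borges | 32242
Borges | 72553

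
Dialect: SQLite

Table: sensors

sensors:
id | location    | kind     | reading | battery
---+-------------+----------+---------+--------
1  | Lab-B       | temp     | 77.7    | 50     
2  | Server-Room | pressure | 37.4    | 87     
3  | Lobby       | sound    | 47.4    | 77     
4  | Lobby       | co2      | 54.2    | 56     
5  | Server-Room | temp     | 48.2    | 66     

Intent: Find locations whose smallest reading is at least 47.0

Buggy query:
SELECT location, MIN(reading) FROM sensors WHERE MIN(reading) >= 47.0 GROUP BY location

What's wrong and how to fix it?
Bug: MIN() in WHERE is a misuse of aggregate

Fix: Replace WHERE with HAVING after the GROUP BY

Corrected query:
SELECT location, MIN(reading) FROM sensors GROUP BY location HAVING MIN(reading) >= 47.0

Result:
location | MIN(reading)
---------+-------------
Lab-B    | 77.7        
Lobby    | 47.4        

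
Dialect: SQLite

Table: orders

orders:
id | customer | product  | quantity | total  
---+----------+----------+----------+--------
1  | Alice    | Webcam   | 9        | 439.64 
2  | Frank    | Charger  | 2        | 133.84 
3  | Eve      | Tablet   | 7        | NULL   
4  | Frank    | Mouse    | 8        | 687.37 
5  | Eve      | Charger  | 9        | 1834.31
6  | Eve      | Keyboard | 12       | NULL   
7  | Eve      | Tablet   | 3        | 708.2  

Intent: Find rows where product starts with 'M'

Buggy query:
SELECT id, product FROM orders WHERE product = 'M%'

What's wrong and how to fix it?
Bug: Wildcards only work with LIKE; '=' treats '%' as a literal character

Fix: Replace '=' with LIKE so 'M%' is treated as a pattern

Corrected query:
SELECT id, product FROM orders WHERE product LIKE 'M%'

Result:
id | product
---+--------
4  | Mouse  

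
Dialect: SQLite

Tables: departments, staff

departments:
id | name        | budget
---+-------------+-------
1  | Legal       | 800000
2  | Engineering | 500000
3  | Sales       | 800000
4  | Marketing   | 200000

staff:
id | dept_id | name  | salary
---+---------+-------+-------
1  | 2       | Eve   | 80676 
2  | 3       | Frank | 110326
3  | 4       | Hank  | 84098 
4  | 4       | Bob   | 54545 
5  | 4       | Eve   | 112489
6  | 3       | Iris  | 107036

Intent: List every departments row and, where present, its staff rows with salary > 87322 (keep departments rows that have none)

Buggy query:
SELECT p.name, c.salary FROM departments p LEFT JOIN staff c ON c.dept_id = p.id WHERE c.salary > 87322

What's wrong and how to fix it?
Bug: Filtering c.salary in WHERE discards the NULL rows produced by LEFT JOIN, turning it into an inner join

Fix: Put 'c.salary > 87322' in the JOIN's ON clause instead of WHERE

Corrected query:
SELECT p.name, c.salary FROM departments p LEFT JOIN staff c ON c.dept_id = p.id AND c.salary > 87322

Result:
name        | salary
------------+-------
Legal       | NULL  
Engineering | NULL  
Sales       | 107036
Sales       | 110326
Marketing   | 112489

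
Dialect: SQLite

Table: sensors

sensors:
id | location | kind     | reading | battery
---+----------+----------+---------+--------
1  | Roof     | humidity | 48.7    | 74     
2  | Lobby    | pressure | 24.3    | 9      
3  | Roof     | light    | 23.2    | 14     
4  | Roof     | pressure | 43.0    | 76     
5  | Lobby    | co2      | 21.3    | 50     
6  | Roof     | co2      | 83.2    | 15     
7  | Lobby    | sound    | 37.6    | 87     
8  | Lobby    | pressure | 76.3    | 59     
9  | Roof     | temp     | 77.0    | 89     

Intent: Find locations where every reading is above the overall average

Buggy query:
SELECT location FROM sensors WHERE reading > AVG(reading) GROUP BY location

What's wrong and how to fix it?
Bug: AVG() is an aggregate; it can't sit directly in WHERE

Fix: Compute the overall average in a scalar subquery and compare each group's MIN against it in HAVING

Corrected query:
SELECT location FROM sensors GROUP BY location HAVING MIN(reading) > (SELECT AVG(reading) FROM sensors)

Result:
(no rows)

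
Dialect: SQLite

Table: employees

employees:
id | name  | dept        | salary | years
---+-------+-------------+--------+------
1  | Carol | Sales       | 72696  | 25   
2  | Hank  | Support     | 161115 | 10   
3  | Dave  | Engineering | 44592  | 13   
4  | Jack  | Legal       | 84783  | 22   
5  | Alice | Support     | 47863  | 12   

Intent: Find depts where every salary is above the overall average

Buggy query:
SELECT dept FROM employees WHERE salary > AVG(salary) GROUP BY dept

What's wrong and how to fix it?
Bug: AVG() is an aggregate; it can't sit directly in WHERE

Fix: Compute the overall average in a scalar subquery and compare each group's MIN against it in HAVING

Corrected query:
SELECT dept FROM employees GROUP BY dept HAVING MIN(salary) > (SELECT AVG(salary) FROM employees)

Result:
dept 
-----
Legal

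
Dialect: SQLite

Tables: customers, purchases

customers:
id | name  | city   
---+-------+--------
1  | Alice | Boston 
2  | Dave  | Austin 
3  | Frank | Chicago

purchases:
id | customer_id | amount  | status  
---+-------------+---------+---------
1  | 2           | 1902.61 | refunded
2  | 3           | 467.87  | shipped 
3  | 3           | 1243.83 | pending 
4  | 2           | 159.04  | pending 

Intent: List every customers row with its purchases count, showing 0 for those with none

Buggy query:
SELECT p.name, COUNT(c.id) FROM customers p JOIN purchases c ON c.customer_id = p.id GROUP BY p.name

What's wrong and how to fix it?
Bug: An inner join excludes parents with zero children

Fix: Switch to LEFT JOIN to retain unmatched parent rows

Corrected query:
SELECT p.name, COUNT(c.id) FROM customers p LEFT JOIN purchases c ON c.customer_id = p.id GROUP BY p.name

Result:
name  | COUNT(c.id)
------+------------
Alice | 0          
Dave  | 2          
Frank | 2          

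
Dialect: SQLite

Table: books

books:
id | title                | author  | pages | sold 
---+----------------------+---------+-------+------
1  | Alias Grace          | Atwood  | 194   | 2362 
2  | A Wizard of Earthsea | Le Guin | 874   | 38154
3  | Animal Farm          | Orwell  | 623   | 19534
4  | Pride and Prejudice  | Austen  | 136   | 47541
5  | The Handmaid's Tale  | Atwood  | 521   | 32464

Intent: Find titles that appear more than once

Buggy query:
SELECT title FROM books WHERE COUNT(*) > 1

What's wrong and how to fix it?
Bug: WHERE can't reference COUNT(*); aggregates are computed after WHERE

Fix: GROUP BY title, then filter groups with HAVING COUNT(*) > 1

Corrected query:
SELECT title FROM books GROUP BY title HAVING COUNT(*) > 1

Result:
(no rows)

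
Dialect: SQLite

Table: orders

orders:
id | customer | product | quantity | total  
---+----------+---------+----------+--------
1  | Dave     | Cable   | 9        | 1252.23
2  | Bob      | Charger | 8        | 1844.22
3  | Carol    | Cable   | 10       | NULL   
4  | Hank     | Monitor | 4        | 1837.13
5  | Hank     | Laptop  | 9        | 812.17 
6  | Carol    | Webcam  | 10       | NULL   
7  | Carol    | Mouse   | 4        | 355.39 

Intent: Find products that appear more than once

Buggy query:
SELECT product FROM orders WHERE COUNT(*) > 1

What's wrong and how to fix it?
Bug: WHERE can't reference COUNT(*); aggregates are computed after WHERE

Fix: Group first, then use HAVING for the count condition

Corrected query:
SELECT product FROM orders GROUP BY product HAVING COUNT(*) > 1

Result:
product
-------
Cable  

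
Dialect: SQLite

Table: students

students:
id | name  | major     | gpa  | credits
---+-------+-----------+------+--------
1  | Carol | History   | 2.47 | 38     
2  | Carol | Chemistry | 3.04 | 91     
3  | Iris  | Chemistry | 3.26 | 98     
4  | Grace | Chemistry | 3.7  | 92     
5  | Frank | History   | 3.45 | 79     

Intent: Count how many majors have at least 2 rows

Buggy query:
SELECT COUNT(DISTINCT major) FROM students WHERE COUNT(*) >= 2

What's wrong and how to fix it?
Bug: WHERE filters individual rows, not groups, so a group-level COUNT is invalid there

Fix: Group first with HAVING COUNT(*) >= 2, then COUNT the resulting groups

Corrected query:
SELECT COUNT(*) FROM (SELECT major FROM students GROUP BY major HAVING COUNT(*) >= 2)

Result:
COUNT(*)
--------
2       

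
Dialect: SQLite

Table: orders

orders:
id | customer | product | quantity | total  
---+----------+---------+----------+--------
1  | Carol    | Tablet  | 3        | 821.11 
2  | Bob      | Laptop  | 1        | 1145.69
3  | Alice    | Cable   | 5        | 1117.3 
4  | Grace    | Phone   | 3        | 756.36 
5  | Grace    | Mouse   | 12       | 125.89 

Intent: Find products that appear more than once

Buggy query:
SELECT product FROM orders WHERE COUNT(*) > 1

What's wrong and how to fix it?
Bug: WHERE can't reference COUNT(*); aggregates are computed after WHERE

Fix: Group first, then use HAVING for the count condition

Corrected query:
SELECT product FROM orders GROUP BY product HAVING COUNT(*) > 1

Result:
(no rows)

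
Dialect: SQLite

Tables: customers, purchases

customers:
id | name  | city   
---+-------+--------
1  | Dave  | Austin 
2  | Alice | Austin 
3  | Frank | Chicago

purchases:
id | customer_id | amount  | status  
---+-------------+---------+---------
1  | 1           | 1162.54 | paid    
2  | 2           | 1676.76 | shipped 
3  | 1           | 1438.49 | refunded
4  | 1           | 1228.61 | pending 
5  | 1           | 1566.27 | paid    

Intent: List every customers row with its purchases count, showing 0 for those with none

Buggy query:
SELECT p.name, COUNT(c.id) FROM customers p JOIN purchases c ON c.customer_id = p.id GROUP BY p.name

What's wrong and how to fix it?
Bug: An inner join excludes parents with zero children

Fix: Use LEFT JOIN so parents without children still appear (COUNT(c.id) gives 0)

Corrected query:
SELECT p.name, COUNT(c.id) FROM customers p LEFT JOIN purchases c ON c.customer_id = p.id GROUP BY p.name

Result:
name  | COUNT(c.id)
------+------------
Alice | 1          
Dave  | 4          
Frank | 0          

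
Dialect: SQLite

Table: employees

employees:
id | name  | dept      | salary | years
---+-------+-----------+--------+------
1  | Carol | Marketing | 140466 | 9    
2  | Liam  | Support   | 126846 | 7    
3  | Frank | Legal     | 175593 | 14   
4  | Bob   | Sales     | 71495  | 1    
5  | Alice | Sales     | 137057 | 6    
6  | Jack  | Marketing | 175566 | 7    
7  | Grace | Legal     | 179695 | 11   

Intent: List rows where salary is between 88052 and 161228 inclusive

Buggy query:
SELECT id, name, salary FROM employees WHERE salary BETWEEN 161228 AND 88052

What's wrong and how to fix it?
Bug: The bounds are reversed; BETWEEN a AND b requires a <= b to match anything

Fix: Write BETWEEN 88052 AND 161228

Corrected query:
SELECT id, name, salary FROM employees WHERE salary BETWEEN 88052 AND 161228

Result:
id | name  | salary
---+-------+-------
1  | Carol | 140466
2  | Liam  | 126846
5  | Alice | 137057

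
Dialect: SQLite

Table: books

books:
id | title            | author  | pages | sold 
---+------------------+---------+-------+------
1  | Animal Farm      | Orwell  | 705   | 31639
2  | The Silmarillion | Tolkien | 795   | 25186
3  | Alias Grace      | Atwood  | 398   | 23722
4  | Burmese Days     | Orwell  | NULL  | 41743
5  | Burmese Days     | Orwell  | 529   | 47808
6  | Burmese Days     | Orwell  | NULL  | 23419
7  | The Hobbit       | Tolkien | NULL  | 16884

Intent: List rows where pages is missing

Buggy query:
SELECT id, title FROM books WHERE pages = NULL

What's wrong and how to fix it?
Bug: Comparing to NULL with '=' never matches; NULL = NULL is unknown, not true

Fix: Use IS NULL to test for NULL

Corrected query:
SELECT id, title FROM books WHERE pages IS NULL

Result:
id | title       
---+-------------
4  | Burmese Days
6  | Burmese Days
7  | The Hobbit  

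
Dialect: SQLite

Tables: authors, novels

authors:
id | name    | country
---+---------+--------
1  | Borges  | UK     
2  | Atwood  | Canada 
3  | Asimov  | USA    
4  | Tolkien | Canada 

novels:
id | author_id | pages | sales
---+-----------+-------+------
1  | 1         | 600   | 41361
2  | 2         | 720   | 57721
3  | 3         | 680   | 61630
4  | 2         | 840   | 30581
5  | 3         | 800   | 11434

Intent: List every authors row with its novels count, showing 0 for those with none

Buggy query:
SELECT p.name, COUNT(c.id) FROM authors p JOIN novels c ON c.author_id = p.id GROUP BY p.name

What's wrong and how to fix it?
Bug: An inner join excludes parents with zero children

Fix: Use LEFT JOIN so parents without children still appear (COUNT(c.id) gives 0)

Corrected query:
SELECT p.name, COUNT(c.id) FROM authors p LEFT JOIN novels c ON c.author_id = p.id GROUP BY p.name

Result:
name    | COUNT(c.id)
--------+------------
Asimov  | 2          
Atwood  | 2          
Borges  | 1          
Tolkien | 0          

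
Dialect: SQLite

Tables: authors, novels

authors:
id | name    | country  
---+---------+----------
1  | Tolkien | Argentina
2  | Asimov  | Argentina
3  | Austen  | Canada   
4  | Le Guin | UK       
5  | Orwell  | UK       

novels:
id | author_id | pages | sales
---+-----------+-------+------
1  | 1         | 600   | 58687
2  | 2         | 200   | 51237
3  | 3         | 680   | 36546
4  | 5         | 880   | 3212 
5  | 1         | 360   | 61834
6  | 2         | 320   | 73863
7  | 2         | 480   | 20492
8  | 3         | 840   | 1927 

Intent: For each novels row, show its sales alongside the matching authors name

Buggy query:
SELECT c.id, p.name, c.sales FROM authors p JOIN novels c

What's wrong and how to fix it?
Bug: JOIN with no ON clause produces a cartesian product; every novels row pairs with every authors row

Fix: Specify the join condition linking the foreign key to the parent id

Corrected query:
SELECT c.id, p.name, c.sales FROM authors p JOIN novels c ON c.author_id = p.id

Result:
id | name    | sales
---+---------+------
1  | Tolkien | 58687
2  | Asimov  | 51237
3  | Austen  | 36546
4  | Orwell  | 3212 
5  | Tolkien | 61834
6  | Asimov  | 73863
7  | Asimov  | 20492
8  | Austen  | 1927 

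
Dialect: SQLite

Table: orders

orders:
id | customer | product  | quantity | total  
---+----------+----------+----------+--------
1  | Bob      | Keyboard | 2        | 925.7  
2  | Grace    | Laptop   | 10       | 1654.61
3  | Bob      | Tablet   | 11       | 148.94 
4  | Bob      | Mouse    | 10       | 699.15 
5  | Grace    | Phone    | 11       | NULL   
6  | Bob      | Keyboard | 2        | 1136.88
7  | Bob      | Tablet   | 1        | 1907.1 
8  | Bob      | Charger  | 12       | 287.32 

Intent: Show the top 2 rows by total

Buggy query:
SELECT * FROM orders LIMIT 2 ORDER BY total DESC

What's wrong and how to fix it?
Bug: ORDER BY cannot follow LIMIT; LIMIT is the final clause

Fix: Sort with ORDER BY, then apply LIMIT

Corrected query:
SELECT * FROM orders ORDER BY total DESC LIMIT 2

Result:
id | customer | product | quantity | total  
---+----------+---------+----------+--------
7  | Bob      | Tablet  | 1        | 1907.1 
2  | Grace    | Laptop  | 10       | 1654.61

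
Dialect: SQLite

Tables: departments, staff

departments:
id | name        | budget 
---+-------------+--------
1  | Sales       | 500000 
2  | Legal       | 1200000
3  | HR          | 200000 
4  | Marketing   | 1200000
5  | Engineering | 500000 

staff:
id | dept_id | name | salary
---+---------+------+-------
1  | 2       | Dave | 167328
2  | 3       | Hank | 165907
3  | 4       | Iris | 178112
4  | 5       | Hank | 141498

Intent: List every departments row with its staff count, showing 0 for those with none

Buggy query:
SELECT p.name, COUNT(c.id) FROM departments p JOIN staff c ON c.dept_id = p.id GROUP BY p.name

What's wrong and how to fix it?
Bug: INNER JOIN drops departments rows that have no matching staff rows

Fix: Switch to LEFT JOIN to retain unmatched parent rows

Corrected query:
SELECT p.name, COUNT(c.id) FROM departments p LEFT JOIN staff c ON c.dept_id = p.id GROUP BY p.name

Result:
name        | COUNT(c.id)
------------+------------
Engineering | 1          
HR          | 1          
Legal       | 1          
Marketing   | 1          
Sales       | 0          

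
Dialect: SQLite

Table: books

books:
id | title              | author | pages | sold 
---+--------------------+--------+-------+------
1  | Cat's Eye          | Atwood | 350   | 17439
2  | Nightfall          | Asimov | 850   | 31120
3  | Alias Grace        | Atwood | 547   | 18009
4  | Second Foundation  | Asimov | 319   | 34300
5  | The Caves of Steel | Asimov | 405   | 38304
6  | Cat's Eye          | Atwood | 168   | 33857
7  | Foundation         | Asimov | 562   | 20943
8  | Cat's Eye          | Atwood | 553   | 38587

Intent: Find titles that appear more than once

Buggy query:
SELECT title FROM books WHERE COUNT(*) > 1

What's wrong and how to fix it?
Bug: COUNT(*) is an aggregate and cannot be used in WHERE

Fix: Group first, then use HAVING for the count condition

Corrected query:
SELECT title FROM books GROUP BY title HAVING COUNT(*) > 1

Result:
title    
---------
Cat's Eye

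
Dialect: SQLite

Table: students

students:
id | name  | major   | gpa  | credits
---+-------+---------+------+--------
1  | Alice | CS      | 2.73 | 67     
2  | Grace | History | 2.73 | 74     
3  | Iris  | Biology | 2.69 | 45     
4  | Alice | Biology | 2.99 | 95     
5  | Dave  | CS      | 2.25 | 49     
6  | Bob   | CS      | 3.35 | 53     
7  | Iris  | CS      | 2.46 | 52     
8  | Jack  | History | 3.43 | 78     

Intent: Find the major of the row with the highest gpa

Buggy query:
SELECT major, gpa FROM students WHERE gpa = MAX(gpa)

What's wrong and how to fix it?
Bug: WHERE is evaluated per row; an aggregate over the whole table isn't defined there

Fix: Use a subquery: WHERE gpa = (SELECT MAX(gpa) FROM students)

Corrected query:
SELECT major, gpa FROM students WHERE gpa = (SELECT MAX(gpa) FROM students)

Result:
major   | gpa 
--------+-----
History | 3.43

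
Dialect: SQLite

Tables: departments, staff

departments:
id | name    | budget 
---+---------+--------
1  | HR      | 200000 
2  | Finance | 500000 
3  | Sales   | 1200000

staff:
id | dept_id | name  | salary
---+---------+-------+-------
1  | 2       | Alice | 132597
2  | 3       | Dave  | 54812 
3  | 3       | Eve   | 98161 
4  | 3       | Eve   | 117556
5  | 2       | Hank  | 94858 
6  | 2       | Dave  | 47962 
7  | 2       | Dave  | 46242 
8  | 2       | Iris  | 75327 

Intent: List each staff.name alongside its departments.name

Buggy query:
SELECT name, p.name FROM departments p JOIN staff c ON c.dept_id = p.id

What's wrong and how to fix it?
Bug: Both tables have a 'name' column; the unqualified reference is ambiguous

Fix: Prefix ambiguous columns with the table alias

Corrected query:
SELECT c.name, p.name FROM departments p JOIN staff c ON c.dept_id = p.id

Result:
name  | name   
------+--------
Alice | Finance
Dave  | Sales  
Eve   | Sales  
Eve   | Sales  
Hank  | Finance
Dave  | Finance
Dave  | Finance
Iris  | Finance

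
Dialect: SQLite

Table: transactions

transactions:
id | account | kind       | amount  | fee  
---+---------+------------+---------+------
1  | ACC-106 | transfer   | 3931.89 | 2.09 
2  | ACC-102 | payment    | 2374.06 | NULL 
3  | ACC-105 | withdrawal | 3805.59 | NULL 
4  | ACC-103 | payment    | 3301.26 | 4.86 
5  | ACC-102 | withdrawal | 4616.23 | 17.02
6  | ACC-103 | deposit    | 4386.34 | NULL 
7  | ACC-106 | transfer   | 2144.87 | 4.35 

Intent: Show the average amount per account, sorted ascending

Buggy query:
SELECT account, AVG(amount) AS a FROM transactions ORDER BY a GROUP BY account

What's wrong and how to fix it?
Bug: GROUP BY must precede ORDER BY

Fix: Reorder: SELECT … FROM … GROUP BY … ORDER BY …

Corrected query:
SELECT account, AVG(amount) AS a FROM transactions GROUP BY account ORDER BY a

Result:
account | a       
--------+---------
ACC-106 | 3038.38 
ACC-102 | 3495.145
ACC-105 | 3805.59 
ACC-103 | 3843.8  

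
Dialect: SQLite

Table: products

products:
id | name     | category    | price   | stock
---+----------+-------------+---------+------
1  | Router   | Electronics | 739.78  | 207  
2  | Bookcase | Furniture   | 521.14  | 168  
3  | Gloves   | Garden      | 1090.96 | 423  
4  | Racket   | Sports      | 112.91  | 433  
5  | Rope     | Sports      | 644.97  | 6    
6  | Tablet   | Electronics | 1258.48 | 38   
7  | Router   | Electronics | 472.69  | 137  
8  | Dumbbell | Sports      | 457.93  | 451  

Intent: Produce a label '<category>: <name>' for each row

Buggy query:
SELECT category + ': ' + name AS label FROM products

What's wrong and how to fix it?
Bug: SQLite uses || for string concatenation; + coerces text to numbers (yielding 0)

Fix: Replace + with || to concatenate text

Corrected query:
SELECT category || ': ' || name AS label FROM products

Result:
label              
-------------------
Electronics: Router
Furniture: Bookcase
Garden: Gloves     
Sports: Racket     
Sports: Rope       
Electronics: Tablet
Electronics: Router
Sports: Dumbbell   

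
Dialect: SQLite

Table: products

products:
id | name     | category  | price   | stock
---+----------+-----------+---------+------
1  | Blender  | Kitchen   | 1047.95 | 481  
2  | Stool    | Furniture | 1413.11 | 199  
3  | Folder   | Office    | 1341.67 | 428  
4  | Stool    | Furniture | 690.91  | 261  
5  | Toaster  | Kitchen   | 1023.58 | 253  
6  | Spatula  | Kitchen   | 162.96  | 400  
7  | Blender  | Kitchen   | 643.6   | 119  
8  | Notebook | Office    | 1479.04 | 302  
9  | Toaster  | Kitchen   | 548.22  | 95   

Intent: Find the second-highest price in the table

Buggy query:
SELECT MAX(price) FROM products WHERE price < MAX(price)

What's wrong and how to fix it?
Bug: The inner MAX is an aggregate inside WHERE, which is not allowed

Fix: Put the inner MAX in a scalar subquery

Corrected query:
SELECT MAX(price) FROM products WHERE price < (SELECT MAX(price) FROM products)

Result:
MAX(price)
----------
1413.11   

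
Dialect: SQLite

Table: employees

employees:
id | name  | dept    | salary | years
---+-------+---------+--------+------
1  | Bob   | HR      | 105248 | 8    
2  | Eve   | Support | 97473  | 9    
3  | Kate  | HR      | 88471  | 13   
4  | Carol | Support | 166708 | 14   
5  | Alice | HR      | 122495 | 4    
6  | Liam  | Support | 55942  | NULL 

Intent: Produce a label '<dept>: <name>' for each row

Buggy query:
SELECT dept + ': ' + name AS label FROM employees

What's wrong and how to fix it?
Bug: SQLite uses || for string concatenation; + coerces text to numbers (yielding 0)

Fix: Use the || operator for string concatenation

Corrected query:
SELECT dept || ': ' || name AS label FROM employees

Result:
label         
--------------
HR: Bob       
Support: Eve  
HR: Kate      
Support: Carol
HR: Alice     
Support: Liam 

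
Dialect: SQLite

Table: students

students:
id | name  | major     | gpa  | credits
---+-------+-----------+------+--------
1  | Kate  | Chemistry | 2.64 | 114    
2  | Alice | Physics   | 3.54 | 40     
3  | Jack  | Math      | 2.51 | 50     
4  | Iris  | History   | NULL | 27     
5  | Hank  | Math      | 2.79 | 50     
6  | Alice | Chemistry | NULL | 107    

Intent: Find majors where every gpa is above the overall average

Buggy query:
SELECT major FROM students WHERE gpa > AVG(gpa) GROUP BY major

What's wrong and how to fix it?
Bug: WHERE evaluates per row before aggregation, so AVG() is unavailable

Fix: Use a subquery for AVG and a HAVING MIN(...) filter so the condition holds for every row in the group

Corrected query:
SELECT major FROM students GROUP BY major HAVING MIN(gpa) > (SELECT AVG(gpa) FROM students)

Result:
major  
-------
Physics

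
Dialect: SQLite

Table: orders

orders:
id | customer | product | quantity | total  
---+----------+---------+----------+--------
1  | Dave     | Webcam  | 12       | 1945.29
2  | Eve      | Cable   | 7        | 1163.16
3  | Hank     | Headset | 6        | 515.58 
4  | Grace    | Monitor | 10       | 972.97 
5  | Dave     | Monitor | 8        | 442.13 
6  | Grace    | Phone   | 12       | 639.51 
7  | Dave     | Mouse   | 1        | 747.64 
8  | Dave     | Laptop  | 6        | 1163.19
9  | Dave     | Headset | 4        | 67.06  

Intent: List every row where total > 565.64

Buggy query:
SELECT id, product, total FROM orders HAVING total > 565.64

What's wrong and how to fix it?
Bug: This is a non-aggregate query (no GROUP BY, no aggregates), so in SQLite the HAVING clause is invalid here; a row-level condition belongs in WHERE

Fix: Replace HAVING with WHERE since the condition applies to individual rows

Corrected query:
SELECT id, product, total FROM orders WHERE total > 565.64

Result:
id | product | total  
---+---------+--------
1  | Webcam  | 1945.29
2  | Cable   | 1163.16
4  | Monitor | 972.97 
6  | Phone   | 639.51 
7  | Mouse   | 747.64 
8  | Laptop  | 1163.19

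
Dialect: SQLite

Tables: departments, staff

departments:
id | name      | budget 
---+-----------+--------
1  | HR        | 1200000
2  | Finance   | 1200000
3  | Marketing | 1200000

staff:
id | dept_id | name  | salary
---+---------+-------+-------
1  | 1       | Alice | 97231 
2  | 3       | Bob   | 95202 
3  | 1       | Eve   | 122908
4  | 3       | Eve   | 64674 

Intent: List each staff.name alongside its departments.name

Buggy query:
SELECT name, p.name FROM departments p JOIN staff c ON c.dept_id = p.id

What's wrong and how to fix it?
Bug: 'name' exists in both joined tables, so the database can't tell which one is meant

Fix: Qualify the column with its table alias (c.name)

Corrected query:
SELECT c.name, p.name FROM departments p JOIN staff c ON c.dept_id = p.id

Result:
name  | name     
------+----------
Alice | HR       
Bob   | Marketing
Eve   | HR       
Eve   | Marketing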